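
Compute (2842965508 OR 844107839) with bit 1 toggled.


Step 1: 2842965508 | 844107839 = 3144955455
Step 2: 3144955455 ^ (1 << 1) = 3144955455 ^ 2 = 3144955453

3144955453


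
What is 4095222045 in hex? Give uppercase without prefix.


4095222045 = F418211D hex

F418211D


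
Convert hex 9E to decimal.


9E hex = 158 decimal

158


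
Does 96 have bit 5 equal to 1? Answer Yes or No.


0b1100000, bit 5 = 1. Yes

Yes


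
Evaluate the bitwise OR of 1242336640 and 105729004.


0b1001010000011001000110110000000 | 0b110010011010100101111101100 = 0b1001110010011011100111111101100 = 1313722348

1313722348


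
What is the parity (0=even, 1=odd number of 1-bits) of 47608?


0b1011100111111000 has 10 ones => parity 0

0


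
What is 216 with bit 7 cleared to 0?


216 & ~(1 << 7) = 88

88


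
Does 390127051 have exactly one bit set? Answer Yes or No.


0b10111010000001101110111001011. Multiple bits set => No

No


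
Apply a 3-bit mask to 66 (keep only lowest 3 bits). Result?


66 & 7 = 2

2


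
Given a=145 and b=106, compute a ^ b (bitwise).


145 ^ 106 = 251

251


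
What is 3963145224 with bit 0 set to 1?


3963145224 | (1 << 0) = 3963145224 | 1 = 3963145225

3963145225


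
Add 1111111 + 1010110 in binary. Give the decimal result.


1111111 + 1010110 = 11010101 = 213

213


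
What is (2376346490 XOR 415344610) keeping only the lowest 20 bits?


Step 1: 2376346490 ^ 415344610 = 2506460312
Step 2: 2506460312 & 1048575 = 363672

363672


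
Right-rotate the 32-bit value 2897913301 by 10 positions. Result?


Rotate 0b10101100101110101010010111010101 right by 10 (32-bit) = 0b1110101011010110010111010101001 = 1969958569

1969958569


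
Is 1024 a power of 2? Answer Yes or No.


0b10000000000. Only one bit set => Yes

Yes


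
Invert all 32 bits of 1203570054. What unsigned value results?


1203570054 ^ 4294967295 = 3091397241

3091397241


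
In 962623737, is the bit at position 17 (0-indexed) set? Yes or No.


0b111001011000000111100011111001, bit 17 = 0. No

No


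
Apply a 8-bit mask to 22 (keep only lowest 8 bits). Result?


22 & 255 = 22

22


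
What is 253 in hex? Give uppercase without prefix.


253 = FD hex

FD


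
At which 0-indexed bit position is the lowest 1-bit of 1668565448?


0b1100011011101000100100111001000. Lowest set bit at position 3

3


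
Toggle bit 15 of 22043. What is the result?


22043 ^ (1 << 15) = 22043 ^ 32768 = 54811

54811


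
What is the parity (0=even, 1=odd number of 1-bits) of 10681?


0b10100110111001 has 8 ones => parity 0

0


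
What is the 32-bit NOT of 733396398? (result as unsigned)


~0b101011101101101011110110101110 = 0b11010100010010010100001001010001 = 3561570897 (32-bit unsigned)

3561570897


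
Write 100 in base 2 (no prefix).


100 = 1100100 in binary

1100100


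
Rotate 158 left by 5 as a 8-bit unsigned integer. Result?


Rotate 0b10011110 left by 5 (8-bit) = 0b11010011 = 211

211


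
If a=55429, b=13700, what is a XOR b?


55429 ^ 13700 = 60673

60673


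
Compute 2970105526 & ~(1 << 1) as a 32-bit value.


2970105526 & ~(1 << 1) = 2970105524

2970105524


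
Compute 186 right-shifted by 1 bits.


0b10111010 >> 1 = 0b1011101 = 93

93


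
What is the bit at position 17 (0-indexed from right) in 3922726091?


0b11101001110100000000110011001011, position 17 = 0

0


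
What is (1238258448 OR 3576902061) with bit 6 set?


Step 1: 1238258448 | 3576902061 = 3724506045
Step 2: 3724506045 | (1 << 6) = 3724506045 | 64 = 3724506109

3724506109


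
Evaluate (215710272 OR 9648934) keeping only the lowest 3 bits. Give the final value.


Step 1: 215710272 | 9648934 = 215710566
Step 2: 215710566 & 7 = 6

6


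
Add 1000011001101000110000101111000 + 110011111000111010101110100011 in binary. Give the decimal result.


1000011001101000110000101111000 + 110011111000111010101110100011 = 1110111000110000000110100011011 = 1998064923

1998064923


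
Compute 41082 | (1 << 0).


41082 | (1 << 0) = 41082 | 1 = 41083

41083


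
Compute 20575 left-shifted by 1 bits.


0b101000001011111 << 1 = 0b1010000010111110 = 41150

41150


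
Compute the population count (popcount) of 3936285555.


0b11101010100111101111001101110011 has 21 set bits

21


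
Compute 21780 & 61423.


0b101010100010100 & 0b1110111111101111 = 0b100010100000100 = 17668

17668


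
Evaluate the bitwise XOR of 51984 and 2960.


0b1100101100010000 ^ 0b101110010000 = 0b1100000010000000 = 49280

49280


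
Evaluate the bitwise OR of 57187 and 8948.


0b1101111101100011 | 0b10001011110100 = 0b1111111111110111 = 65527

65527


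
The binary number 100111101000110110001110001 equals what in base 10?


100111101000110110001110001 in decimal = 83127409

83127409


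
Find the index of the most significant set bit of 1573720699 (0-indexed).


0b1011101110011010001001001111011. Highest set bit at position 30

30


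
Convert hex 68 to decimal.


68 hex = 104 decimal

104


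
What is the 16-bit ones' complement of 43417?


43417 ^ 65535 = 22118

22118


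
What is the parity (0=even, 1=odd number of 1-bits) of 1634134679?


0b1100001011001101110101010010111 has 17 ones => parity 1

1


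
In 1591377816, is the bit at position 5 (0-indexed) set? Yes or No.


0b1011110110110100111111110011000, bit 5 = 0. No

No


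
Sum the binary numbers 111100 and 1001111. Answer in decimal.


111100 + 1001111 = 10001011 = 139

139


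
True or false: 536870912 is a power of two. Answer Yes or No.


0b100000000000000000000000000000. Only one bit set => Yes

Yes


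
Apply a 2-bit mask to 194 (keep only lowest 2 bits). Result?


194 & 3 = 2

2


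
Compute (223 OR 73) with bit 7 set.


Step 1: 223 | 73 = 223
Step 2: 223 | (1 << 7) = 223 | 128 = 223

223


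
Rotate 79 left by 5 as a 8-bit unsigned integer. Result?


Rotate 0b1001111 left by 5 (8-bit) = 0b11101001 = 233

233


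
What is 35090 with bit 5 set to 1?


35090 | (1 << 5) = 35090 | 32 = 35122

35122


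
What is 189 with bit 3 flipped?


189 ^ (1 << 3) = 189 ^ 8 = 181

181


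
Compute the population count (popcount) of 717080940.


0b101010101111011100100101101100 has 17 set bits

17


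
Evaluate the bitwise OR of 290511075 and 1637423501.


0b10001010100001101100011100011 | 0b1100001100110010001100110001101 = 0b1110001110110011101100111101111 = 1910102511

1910102511


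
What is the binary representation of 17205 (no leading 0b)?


17205 = 100001100110101 in binary

100001100110101


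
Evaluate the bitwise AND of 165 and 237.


0b10100101 & 0b11101101 = 0b10100101 = 165

165


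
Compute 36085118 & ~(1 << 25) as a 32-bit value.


36085118 & ~(1 << 25) = 2530686

2530686


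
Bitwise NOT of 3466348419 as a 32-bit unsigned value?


~0b11001110100111000100011110000011 = 0b110001011000111011100001111100 = 828618876 (32-bit unsigned)

828618876


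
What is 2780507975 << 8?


0b10100101101110110010111101000111 << 8 = 0b1010010110111011001011110100011100000000 = 711810041600

711810041600


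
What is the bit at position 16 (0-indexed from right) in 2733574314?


0b10100010111011110000100010101010, position 16 = 1

1


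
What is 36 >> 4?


0b100100 >> 4 = 0b10 = 2

2


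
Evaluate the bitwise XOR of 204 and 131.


0b11001100 ^ 0b10000011 = 0b1001111 = 79

79


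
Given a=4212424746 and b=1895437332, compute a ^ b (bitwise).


4212424746 ^ 1895437332 = 2347668542

2347668542


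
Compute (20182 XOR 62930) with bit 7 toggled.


Step 1: 20182 ^ 62930 = 47876
Step 2: 47876 ^ (1 << 7) = 47876 ^ 128 = 48004

48004


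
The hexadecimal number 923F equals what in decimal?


923F hex = 37439 decimal

37439


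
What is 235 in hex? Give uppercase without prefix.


235 = EB hex

EB


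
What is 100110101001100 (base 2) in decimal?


100110101001100 in decimal = 19788

19788


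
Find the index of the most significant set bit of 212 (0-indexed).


0b11010100. Highest set bit at position 7

7


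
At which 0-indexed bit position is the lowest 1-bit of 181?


0b10110101. Lowest set bit at position 0

0


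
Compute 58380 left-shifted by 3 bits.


0b1110010000001100 << 3 = 0b1110010000001100000 = 467040

467040


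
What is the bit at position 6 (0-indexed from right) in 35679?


0b1000101101011111, position 6 = 1

1


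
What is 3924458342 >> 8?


0b11101001111010100111101101100110 >> 8 = 0b111010011110101001111011 = 15329915

15329915


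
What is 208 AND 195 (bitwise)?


0b11010000 & 0b11000011 = 0b11000000 = 192

192


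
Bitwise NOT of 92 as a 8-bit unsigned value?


~0b1011100 = 0b10100011 = 163 (8-bit unsigned)

163


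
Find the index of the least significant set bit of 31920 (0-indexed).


0b111110010110000. Lowest set bit at position 4

4


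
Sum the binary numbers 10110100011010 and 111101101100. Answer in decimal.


10110100011010 + 111101101100 = 11110010000110 = 15494

15494


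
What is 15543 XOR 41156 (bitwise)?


0b11110010110111 ^ 0b1010000011000100 = 0b1001110001110011 = 40051

40051


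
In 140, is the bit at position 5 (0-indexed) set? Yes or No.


0b10001100, bit 5 = 0. No

No


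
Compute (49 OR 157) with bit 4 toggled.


Step 1: 49 | 157 = 189
Step 2: 189 ^ (1 << 4) = 189 ^ 16 = 173

173


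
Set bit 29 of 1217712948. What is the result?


1217712948 | (1 << 29) = 1217712948 | 536870912 = 1754583860

1754583860


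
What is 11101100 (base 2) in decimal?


11101100 in decimal = 236

236


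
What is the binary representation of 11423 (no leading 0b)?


11423 = 10110010011111 in binary

10110010011111


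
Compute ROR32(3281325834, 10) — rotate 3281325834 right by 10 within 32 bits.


Rotate 0b11000011100101010000111100001010 right by 10 (32-bit) = 0b11000010101100001110010101000011 = 3266372931

3266372931


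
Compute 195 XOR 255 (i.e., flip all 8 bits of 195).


195 ^ 255 = 60

60


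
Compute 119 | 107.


0b1110111 | 0b1101011 = 0b1111111 = 127

127


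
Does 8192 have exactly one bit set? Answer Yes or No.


0b10000000000000. Only one bit set => Yes

Yes


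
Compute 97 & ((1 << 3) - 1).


97 & 7 = 1

1


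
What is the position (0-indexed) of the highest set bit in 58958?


0b1110011001001110. Highest set bit at position 15

15


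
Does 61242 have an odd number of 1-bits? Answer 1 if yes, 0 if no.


0b1110111100111010 has 11 ones => parity 1

1


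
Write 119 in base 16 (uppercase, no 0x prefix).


119 = 77 hex

77


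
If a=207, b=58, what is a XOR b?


207 ^ 58 = 245

245


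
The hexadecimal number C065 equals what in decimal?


C065 hex = 49253 decimal

49253


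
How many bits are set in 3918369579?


0b11101001100011011001001100101011 has 17 set bits

17


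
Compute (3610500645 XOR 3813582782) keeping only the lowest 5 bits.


Step 1: 3610500645 ^ 3813582782 = 880638363
Step 2: 880638363 & 31 = 27

27


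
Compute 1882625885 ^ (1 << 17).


1882625885 ^ (1 << 17) = 1882625885 ^ 131072 = 1882494813

1882494813


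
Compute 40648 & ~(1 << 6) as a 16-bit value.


40648 & ~(1 << 6) = 40584

40584


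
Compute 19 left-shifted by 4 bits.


0b10011 << 4 = 0b100110000 = 304

304


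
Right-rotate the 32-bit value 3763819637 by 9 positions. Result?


Rotate 0b11100000010101110101010001110101 right by 9 (32-bit) = 0b111010111100000010101110101010 = 988818346

988818346


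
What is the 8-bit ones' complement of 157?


157 ^ 255 = 98

98


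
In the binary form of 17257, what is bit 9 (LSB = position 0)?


0b100001101101001, position 9 = 1

1


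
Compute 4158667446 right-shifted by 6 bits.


0b11110111111000000011101010110110 >> 6 = 0b11110111111000000011101010 = 64979178

64979178


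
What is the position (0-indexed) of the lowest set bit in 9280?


0b10010001000000. Lowest set bit at position 6

6


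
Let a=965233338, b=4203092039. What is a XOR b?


965233338 ^ 4203092039 = 3272495869

3272495869


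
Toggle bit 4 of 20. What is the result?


20 ^ (1 << 4) = 20 ^ 16 = 4

4


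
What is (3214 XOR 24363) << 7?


Step 1: 3214 ^ 24363 = 21413
Step 2: 21413 << 7 = 2740864

2740864


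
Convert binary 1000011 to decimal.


1000011 in decimal = 67

67


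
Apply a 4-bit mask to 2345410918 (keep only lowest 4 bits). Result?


2345410918 & 15 = 6

6


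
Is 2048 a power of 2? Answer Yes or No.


0b100000000000. Only one bit set => Yes

Yes


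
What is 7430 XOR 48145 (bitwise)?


0b1110100000110 ^ 0b1011110000010001 = 0b1010000100010111 = 41239

41239


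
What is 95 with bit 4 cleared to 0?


95 & ~(1 << 4) = 79

79


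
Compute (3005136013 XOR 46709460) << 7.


Step 1: 3005136013 ^ 46709460 = 2983593561
Step 2: 2983593561 << 7 = 381899975808

381899975808


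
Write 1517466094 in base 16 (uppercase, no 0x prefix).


1517466094 = 5A72B1EE hex

5A72B1EE


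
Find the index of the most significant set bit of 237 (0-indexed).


0b11101101. Highest set bit at position 7

7


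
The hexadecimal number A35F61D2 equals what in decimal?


A35F61D2 hex = 2740937170 decimal

2740937170


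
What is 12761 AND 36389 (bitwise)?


0b11000111011001 & 0b1000111000100101 = 0b1 = 1

1


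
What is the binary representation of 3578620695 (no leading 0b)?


3578620695 = 11010101010011010110101100010111 in binary

11010101010011010110101100010111


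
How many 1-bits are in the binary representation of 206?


0b11001110 has 5 set bits

5


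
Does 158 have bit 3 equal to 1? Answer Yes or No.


0b10011110, bit 3 = 1. Yes

Yes


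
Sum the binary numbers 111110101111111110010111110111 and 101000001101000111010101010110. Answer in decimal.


111110101111111110010111110111 + 101000001101000111010101010110 = 1100110111101000101101101001101 = 1727290189

1727290189


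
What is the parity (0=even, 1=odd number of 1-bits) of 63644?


0b1111100010011100 has 9 ones => parity 1

1


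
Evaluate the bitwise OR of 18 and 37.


0b10010 | 0b100101 = 0b110111 = 55

55


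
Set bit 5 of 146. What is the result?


146 | (1 << 5) = 146 | 32 = 178

178


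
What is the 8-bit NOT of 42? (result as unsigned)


~0b101010 = 0b11010101 = 213 (8-bit unsigned)

213


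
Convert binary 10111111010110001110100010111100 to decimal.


10111111010110001110100010111100 in decimal = 3210275004

3210275004


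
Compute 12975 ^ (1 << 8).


12975 ^ (1 << 8) = 12975 ^ 256 = 13231

13231


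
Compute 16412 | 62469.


0b100000000011100 | 0b1111010000000101 = 0b1111010000011101 = 62493

62493


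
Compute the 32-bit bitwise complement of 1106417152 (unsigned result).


~0b1000001111100101001011000000000 = 0b10111110000011010110100111111111 = 3188550143 (32-bit unsigned)

3188550143


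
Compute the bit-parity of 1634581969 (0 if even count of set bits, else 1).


0b1100001011011011011110111010001 has 18 ones => parity 0

0


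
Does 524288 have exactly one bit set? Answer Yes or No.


0b10000000000000000000. Only one bit set => Yes

Yes


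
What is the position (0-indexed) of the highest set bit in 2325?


0b100100010101. Highest set bit at position 11

11


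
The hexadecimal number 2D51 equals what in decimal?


2D51 hex = 11601 decimal

11601


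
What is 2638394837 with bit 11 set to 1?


2638394837 | (1 << 11) = 2638394837 | 2048 = 2638396885

2638396885


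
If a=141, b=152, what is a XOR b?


141 ^ 152 = 21

21


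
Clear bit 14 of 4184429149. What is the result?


4184429149 & ~(1 << 14) = 4184412765

4184412765


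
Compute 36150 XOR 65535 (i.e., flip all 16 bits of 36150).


36150 ^ 65535 = 29385

29385


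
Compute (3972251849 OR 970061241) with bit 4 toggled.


Step 1: 3972251849 | 970061241 = 4258526713
Step 2: 4258526713 ^ (1 << 4) = 4258526713 ^ 16 = 4258526697

4258526697


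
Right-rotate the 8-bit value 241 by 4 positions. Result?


Rotate 0b11110001 right by 4 (8-bit) = 0b11111 = 31

31


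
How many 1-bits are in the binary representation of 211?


0b11010011 has 5 set bits

5


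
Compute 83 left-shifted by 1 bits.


0b1010011 << 1 = 0b10100110 = 166

166


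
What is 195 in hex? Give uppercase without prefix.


195 = C3 hex

C3


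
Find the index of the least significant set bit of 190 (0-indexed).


0b10111110. Lowest set bit at position 1

1


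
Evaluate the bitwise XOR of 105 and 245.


0b1101001 ^ 0b11110101 = 0b10011100 = 156

156


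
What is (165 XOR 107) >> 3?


Step 1: 165 ^ 107 = 206
Step 2: 206 >> 3 = 25

25


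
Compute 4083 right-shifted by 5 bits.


0b111111110011 >> 5 = 0b1111111 = 127

127


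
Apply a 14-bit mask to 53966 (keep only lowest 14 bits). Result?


53966 & 16383 = 4814

4814


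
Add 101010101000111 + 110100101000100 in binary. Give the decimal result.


101010101000111 + 110100101000100 = 1011111010001011 = 48779

48779


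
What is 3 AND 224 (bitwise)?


0b11 & 0b11100000 = 0b0 = 0

0


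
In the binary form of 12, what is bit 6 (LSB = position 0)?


0b1100, position 6 = 0

0


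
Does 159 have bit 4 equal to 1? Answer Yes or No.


0b10011111, bit 4 = 1. Yes

Yes


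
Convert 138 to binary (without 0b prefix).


138 = 10001010 in binary

10001010


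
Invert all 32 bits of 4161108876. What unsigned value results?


4161108876 ^ 4294967295 = 133858419

133858419


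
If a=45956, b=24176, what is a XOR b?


45956 ^ 24176 = 60916

60916


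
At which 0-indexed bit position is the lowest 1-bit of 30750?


0b111100000011110. Lowest set bit at position 1

1


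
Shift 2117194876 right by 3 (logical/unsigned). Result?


0b1111110001100011101010001111100 >> 3 = 0b1111110001100011101010001111 = 264649359

264649359


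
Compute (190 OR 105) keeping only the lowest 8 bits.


Step 1: 190 | 105 = 255
Step 2: 255 & 255 = 255

255


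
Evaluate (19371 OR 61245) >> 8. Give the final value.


Step 1: 19371 | 61245 = 61375
Step 2: 61375 >> 8 = 239

239


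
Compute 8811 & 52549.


0b10001001101011 & 0b1100110101000101 = 0b1000001 = 65

65


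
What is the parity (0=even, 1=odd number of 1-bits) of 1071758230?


0b111111111000011011101110010110 has 20 ones => parity 0

0


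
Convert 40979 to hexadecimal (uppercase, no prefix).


40979 = A013 hex

A013


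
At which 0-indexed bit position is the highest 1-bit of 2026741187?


0b1111000110011011001110111000011. Highest set bit at position 30

30


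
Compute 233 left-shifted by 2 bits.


0b11101001 << 2 = 0b1110100100 = 932

932


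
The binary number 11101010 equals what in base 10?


11101010 in decimal = 234

234


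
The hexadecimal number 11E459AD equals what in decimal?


11E459AD hex = 300177837 decimal

300177837


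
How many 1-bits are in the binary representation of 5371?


0b1010011111011 has 9 set bits

9


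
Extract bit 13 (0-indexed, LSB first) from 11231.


0b10101111011111, position 13 = 1

1


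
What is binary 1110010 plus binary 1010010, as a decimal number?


1110010 + 1010010 = 11000100 = 196

196


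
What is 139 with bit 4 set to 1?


139 | (1 << 4) = 139 | 16 = 155

155


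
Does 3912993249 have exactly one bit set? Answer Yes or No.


0b11101001001110111000100111100001. Multiple bits set => No

No


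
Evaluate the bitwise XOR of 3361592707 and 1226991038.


0b11001000010111011101010110000011 ^ 0b1001001001000100110010110111110 = 0b10000001011111111011000000111101 = 2172629053

2172629053


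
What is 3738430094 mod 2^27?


3738430094 & 134217727 = 114551438

114551438


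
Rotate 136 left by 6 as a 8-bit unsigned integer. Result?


Rotate 0b10001000 left by 6 (8-bit) = 0b100010 = 34

34


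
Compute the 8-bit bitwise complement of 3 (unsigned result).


~0b11 = 0b11111100 = 252 (8-bit unsigned)

252


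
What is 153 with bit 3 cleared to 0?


153 & ~(1 << 3) = 145

145


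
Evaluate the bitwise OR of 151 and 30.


0b10010111 | 0b11110 = 0b10011111 = 159

159


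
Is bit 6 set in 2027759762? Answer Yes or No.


0b1111000110111010010100010010010, bit 6 = 0. No

No


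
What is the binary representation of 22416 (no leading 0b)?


22416 = 101011110010000 in binary

101011110010000


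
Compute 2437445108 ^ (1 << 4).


2437445108 ^ (1 << 4) = 2437445108 ^ 16 = 2437445092

2437445092


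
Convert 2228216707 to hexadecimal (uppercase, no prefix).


2228216707 = 84CFE383 hex

84CFE383


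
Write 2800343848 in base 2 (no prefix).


2800343848 = 10100110111010011101101100101000 in binary

10100110111010011101101100101000


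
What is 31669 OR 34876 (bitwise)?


0b111101110110101 | 0b1000100000111100 = 0b1111101110111101 = 64445

64445


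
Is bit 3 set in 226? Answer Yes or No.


0b11100010, bit 3 = 0. No

No


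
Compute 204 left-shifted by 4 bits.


0b11001100 << 4 = 0b110011000000 = 3264

3264


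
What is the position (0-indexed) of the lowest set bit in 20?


0b10100. Lowest set bit at position 2

2


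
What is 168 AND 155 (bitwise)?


0b10101000 & 0b10011011 = 0b10001000 = 136

136


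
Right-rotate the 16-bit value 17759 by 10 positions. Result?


Rotate 0b100010101011111 right by 10 (16-bit) = 0b101011111010001 = 22481

22481


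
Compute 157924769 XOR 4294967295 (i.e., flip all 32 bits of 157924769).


157924769 ^ 4294967295 = 4137042526

4137042526


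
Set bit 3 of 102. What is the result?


102 | (1 << 3) = 102 | 8 = 110

110


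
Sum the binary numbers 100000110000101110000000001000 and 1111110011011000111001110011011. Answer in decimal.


100000110000101110000000001000 + 1111110011011000111001110011011 = 10011111001011110101001110100011 = 2670678947

2670678947


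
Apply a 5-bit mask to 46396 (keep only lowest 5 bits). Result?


46396 & 31 = 28

28


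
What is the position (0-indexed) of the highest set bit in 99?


0b1100011. Highest set bit at position 6

6


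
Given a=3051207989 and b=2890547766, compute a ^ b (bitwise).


3051207989 ^ 2890547766 = 429391619

429391619


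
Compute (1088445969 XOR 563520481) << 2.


Step 1: 1088445969 ^ 563520481 = 1635188208
Step 2: 1635188208 << 2 = 6540752832

6540752832


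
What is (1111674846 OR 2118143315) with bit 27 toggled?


Step 1: 1111674846 | 2118143315 = 2118307807
Step 2: 2118307807 ^ (1 << 27) = 2118307807 ^ 134217728 = 1984090079

1984090079


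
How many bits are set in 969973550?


0b111001110100001001111100101110 has 17 set bits

17


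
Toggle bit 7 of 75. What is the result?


75 ^ (1 << 7) = 75 ^ 128 = 203

203


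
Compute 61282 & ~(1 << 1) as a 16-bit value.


61282 & ~(1 << 1) = 61280

61280


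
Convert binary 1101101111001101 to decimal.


1101101111001101 in decimal = 56269

56269


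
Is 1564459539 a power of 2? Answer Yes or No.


0b1011101001111111100001000010011. Multiple bits set => No

No


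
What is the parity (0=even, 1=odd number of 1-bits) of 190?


0b10111110 has 6 ones => parity 0

0


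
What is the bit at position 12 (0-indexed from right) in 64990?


0b1111110111011110, position 12 = 1

1


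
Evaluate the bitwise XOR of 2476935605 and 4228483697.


0b10010011101000110000100110110101 ^ 0b11111100000010011000101001110001 = 0b1101111101010101000001111000100 = 1873445828

1873445828


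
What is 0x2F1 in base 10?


2F1 hex = 753 decimal

753


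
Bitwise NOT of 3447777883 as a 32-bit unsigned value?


~0b11001101100000001110101001011011 = 0b110010011111110001010110100100 = 847189412 (32-bit unsigned)

847189412


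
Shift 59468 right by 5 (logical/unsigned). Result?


0b1110100001001100 >> 5 = 0b11101000010 = 1858

1858


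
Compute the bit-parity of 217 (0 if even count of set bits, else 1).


0b11011001 has 5 ones => parity 1

1


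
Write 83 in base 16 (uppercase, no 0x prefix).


83 = 53 hex

53


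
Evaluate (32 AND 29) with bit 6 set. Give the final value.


Step 1: 32 & 29 = 0
Step 2: 0 | (1 << 6) = 0 | 64 = 64

64


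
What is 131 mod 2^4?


131 & 15 = 3

3


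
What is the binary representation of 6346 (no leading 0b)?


6346 = 1100011001010 in binary

1100011001010


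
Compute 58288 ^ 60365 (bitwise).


0b1110001110110000 ^ 0b1110101111001101 = 0b100001111101 = 2173

2173


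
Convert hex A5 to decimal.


A5 hex = 165 decimal

165


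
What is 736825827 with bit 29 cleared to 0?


736825827 & ~(1 << 29) = 199954915

199954915


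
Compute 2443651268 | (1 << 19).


2443651268 | (1 << 19) = 2443651268 | 524288 = 2444175556

2444175556


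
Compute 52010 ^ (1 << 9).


52010 ^ (1 << 9) = 52010 ^ 512 = 51498

51498


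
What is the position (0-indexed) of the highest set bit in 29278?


0b111001001011110. Highest set bit at position 14

14


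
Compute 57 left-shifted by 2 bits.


0b111001 << 2 = 0b11100100 = 228

228


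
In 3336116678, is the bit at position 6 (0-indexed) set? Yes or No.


0b11000110110110010001100111000110, bit 6 = 1. Yes

Yes


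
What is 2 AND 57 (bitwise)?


0b10 & 0b111001 = 0b0 = 0

0


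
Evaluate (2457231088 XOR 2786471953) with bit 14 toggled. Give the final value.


Step 1: 2457231088 ^ 2786471953 = 878735073
Step 2: 878735073 ^ (1 << 14) = 878735073 ^ 16384 = 878718689

878718689


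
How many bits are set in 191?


0b10111111 has 7 set bits

7


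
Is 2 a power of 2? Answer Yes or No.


0b10. Only one bit set => Yes

Yes


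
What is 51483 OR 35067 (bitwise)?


0b1100100100011011 | 0b1000100011111011 = 0b1100100111111011 = 51707

51707


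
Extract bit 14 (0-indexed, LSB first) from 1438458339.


0b1010101101111010010000111100011, position 14 = 0

0


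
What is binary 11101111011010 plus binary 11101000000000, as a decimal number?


11101111011010 + 11101000000000 = 111010111011010 = 30170

30170


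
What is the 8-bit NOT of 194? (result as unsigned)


~0b11000010 = 0b111101 = 61 (8-bit unsigned)

61


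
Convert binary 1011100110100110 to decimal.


1011100110100110 in decimal = 47526

47526


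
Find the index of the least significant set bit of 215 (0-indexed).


0b11010111. Lowest set bit at position 0

0


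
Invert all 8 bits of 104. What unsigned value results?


104 ^ 255 = 151

151


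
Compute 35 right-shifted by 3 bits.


0b100011 >> 3 = 0b100 = 4

4


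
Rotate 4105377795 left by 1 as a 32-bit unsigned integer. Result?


Rotate 0b11110100101100110001100000000011 left by 1 (32-bit) = 0b11101001011001100011000000000111 = 3915788295

3915788295


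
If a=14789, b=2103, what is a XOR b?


14789 ^ 2103 = 12786

12786


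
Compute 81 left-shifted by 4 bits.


0b1010001 << 4 = 0b10100010000 = 1296

1296


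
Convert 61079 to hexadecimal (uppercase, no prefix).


61079 = EE97 hex

EE97


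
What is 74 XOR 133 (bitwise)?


0b1001010 ^ 0b10000101 = 0b11001111 = 207

207


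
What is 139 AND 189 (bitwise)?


0b10001011 & 0b10111101 = 0b10001001 = 137

137


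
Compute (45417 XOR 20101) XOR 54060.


Step 1: 45417 ^ 20101 = 65516
Step 2: 65516 ^ 54060 = 11456

11456


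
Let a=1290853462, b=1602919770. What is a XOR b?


1290853462 ^ 1602919770 = 326779148

326779148


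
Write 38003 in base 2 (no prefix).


38003 = 1001010001110011 in binary

1001010001110011


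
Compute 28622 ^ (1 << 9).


28622 ^ (1 << 9) = 28622 ^ 512 = 28110

28110


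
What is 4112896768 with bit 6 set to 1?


4112896768 | (1 << 6) = 4112896768 | 64 = 4112896832

4112896832


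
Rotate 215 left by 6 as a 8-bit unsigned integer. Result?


Rotate 0b11010111 left by 6 (8-bit) = 0b11110101 = 245

245


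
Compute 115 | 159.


0b1110011 | 0b10011111 = 0b11111111 = 255

255


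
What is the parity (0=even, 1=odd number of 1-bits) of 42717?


0b1010011011011101 has 10 ones => parity 0

0


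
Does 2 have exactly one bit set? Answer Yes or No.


0b10. Only one bit set => Yes

Yes


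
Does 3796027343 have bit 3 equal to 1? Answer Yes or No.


0b11100010010000101100011111001111, bit 3 = 1. Yes

Yes


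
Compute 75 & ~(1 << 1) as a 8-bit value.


75 & ~(1 << 1) = 73

73


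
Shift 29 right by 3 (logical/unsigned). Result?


0b11101 >> 3 = 0b11 = 3

3


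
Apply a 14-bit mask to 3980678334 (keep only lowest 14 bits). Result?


3980678334 & 16383 = 5310

5310


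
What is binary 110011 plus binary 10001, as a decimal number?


110011 + 10001 = 1000100 = 68

68


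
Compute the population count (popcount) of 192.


0b11000000 has 2 set bits

2


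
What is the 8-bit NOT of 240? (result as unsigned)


~0b11110000 = 0b1111 = 15 (8-bit unsigned)

15


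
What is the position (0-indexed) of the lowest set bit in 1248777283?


0b1001010011011101101010001000011. Lowest set bit at position 0

0


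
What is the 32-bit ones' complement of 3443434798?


3443434798 ^ 4294967295 = 851532497

851532497


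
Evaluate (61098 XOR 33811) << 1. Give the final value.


Step 1: 61098 ^ 33811 = 27321
Step 2: 27321 << 1 = 54642

54642


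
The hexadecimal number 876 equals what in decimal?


876 hex = 2166 decimal

2166


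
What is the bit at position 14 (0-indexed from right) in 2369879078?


0b10001101010000010111110000100110, position 14 = 1

1


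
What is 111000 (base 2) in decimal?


111000 in decimal = 56

56


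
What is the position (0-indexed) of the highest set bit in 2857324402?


0b10101010010011110100111101110010. Highest set bit at position 31

31


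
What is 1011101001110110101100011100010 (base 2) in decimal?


1011101001110110101100011100010 in decimal = 1564170466

1564170466


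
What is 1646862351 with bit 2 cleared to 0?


1646862351 & ~(1 << 2) = 1646862347

1646862347


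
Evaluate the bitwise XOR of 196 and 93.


0b11000100 ^ 0b1011101 = 0b10011001 = 153

153


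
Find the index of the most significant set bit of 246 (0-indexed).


0b11110110. Highest set bit at position 7

7


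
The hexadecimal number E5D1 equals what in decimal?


E5D1 hex = 58833 decimal

58833


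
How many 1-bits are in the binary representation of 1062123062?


0b111111010011101011011000110110 has 19 set bits

19


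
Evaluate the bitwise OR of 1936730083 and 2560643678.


0b1110011011100000010011111100011 | 0b10011000101000000101001001011110 = 0b11111011111100000111011111111111 = 4226840575

4226840575


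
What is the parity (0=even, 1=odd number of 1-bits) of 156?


0b10011100 has 4 ones => parity 0

0


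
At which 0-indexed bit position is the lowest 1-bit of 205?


0b11001101. Lowest set bit at position 0

0


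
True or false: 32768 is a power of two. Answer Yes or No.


0b1000000000000000. Only one bit set => Yes

Yes


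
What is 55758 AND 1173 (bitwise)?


0b1101100111001110 & 0b10010010101 = 0b10000100 = 132

132


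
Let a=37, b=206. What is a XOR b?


37 ^ 206 = 235

235


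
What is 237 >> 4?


0b11101101 >> 4 = 0b1110 = 14

14


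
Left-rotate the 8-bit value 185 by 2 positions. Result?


Rotate 0b10111001 left by 2 (8-bit) = 0b11100110 = 230

230


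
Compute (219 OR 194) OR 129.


Step 1: 219 | 194 = 219
Step 2: 219 | 129 = 219

219


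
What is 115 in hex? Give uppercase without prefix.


115 = 73 hex

73


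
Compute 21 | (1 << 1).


21 | (1 << 1) = 21 | 2 = 23

23


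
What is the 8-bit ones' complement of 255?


255 ^ 255 = 0

0


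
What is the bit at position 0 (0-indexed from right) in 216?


0b11011000, position 0 = 0

0


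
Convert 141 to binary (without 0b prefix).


141 = 10001101 in binary

10001101


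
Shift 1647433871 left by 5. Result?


0b1100010001100011101100010001111 << 5 = 0b110001000110001110110001000111100000 = 52717883872

52717883872


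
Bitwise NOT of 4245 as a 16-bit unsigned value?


~0b1000010010101 = 0b1110111101101010 = 61290 (16-bit unsigned)

61290


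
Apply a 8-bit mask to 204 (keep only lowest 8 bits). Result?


204 & 255 = 204

204


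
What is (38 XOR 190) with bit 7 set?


Step 1: 38 ^ 190 = 152
Step 2: 152 | (1 << 7) = 152 | 128 = 152

152


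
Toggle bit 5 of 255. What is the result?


255 ^ (1 << 5) = 255 ^ 32 = 223

223


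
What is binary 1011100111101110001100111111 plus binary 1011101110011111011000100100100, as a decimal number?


1011100111101110001100111111 + 1011101110011111011000100100100 = 1101001011011101001010001100011 = 1768854627

1768854627


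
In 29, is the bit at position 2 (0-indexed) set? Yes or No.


0b11101, bit 2 = 1. Yes

Yes


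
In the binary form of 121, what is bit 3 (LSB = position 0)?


0b1111001, position 3 = 1

1


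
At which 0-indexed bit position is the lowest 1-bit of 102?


0b1100110. Lowest set bit at position 1

1


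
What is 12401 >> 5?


0b11000001110001 >> 5 = 0b110000011 = 387

387


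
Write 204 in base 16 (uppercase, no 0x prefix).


204 = CC hex

CC


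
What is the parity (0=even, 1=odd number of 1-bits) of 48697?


0b1011111000111001 has 10 ones => parity 0

0


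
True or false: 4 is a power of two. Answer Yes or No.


0b100. Only one bit set => Yes

Yes


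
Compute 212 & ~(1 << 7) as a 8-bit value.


212 & ~(1 << 7) = 84

84


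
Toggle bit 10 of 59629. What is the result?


59629 ^ (1 << 10) = 59629 ^ 1024 = 60653

60653


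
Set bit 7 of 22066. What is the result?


22066 | (1 << 7) = 22066 | 128 = 22194

22194


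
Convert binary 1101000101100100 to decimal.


1101000101100100 in decimal = 53604

53604


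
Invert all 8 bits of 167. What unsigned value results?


167 ^ 255 = 88

88


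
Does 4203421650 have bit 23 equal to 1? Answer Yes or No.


0b11111010100010110001111111010010, bit 23 = 1. Yes

Yes


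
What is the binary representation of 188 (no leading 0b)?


188 = 10111100 in binary

10111100


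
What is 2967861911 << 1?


0b10110000111001011111101010010111 << 1 = 0b101100001110010111111010100101110 = 5935723822

5935723822


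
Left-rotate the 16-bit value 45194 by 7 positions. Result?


Rotate 0b1011000010001010 left by 7 (16-bit) = 0b100010101011000 = 17752

17752


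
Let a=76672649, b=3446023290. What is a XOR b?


76672649 ^ 3446023290 = 3388459763

3388459763


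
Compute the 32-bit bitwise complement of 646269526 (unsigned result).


~0b100110100001010100101001010110 = 0b11011001011110101011010110101001 = 3648697769 (32-bit unsigned)

3648697769


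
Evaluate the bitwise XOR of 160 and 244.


0b10100000 ^ 0b11110100 = 0b1010100 = 84

84


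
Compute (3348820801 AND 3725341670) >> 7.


Step 1: 3348820801 & 3725341670 = 3322426176
Step 2: 3322426176 >> 7 = 25956454

25956454


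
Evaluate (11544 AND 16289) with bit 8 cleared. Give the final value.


Step 1: 11544 & 16289 = 11520
Step 2: 11520 & ~(1 << 8) = 11264

11264


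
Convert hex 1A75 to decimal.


1A75 hex = 6773 decimal

6773


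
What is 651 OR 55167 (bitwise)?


0b1010001011 | 0b1101011101111111 = 0b1101011111111111 = 55295

55295


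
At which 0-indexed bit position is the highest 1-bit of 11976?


0b10111011001000. Highest set bit at position 13

13


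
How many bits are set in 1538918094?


0b1011011101110100000011011001110 has 17 set bits

17


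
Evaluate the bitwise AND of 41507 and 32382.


0b1010001000100011 & 0b111111001111110 = 0b10001000100010 = 8738

8738


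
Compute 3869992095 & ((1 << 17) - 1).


3869992095 & 131071 = 91295

91295


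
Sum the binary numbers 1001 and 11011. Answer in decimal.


1001 + 11011 = 100100 = 36

36


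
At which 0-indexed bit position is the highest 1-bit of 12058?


0b10111100011010. Highest set bit at position 13

13


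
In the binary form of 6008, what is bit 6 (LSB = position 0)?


0b1011101111000, position 6 = 1

1


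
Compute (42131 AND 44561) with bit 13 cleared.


Step 1: 42131 & 44561 = 42001
Step 2: 42001 & ~(1 << 13) = 33809

33809


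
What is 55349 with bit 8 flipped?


55349 ^ (1 << 8) = 55349 ^ 256 = 55605

55605


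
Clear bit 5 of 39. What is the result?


39 & ~(1 << 5) = 7

7


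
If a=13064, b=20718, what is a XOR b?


13064 ^ 20718 = 25574

25574


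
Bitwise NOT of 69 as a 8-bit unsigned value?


~0b1000101 = 0b10111010 = 186 (8-bit unsigned)

186


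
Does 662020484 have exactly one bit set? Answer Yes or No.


0b100111011101011010000110000100. Multiple bits set => No

No


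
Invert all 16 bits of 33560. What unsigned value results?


33560 ^ 65535 = 31975

31975


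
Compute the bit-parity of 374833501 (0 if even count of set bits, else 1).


0b10110010101111000000101011101 has 15 ones => parity 1

1


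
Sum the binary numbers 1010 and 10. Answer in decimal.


1010 + 10 = 1100 = 12

12


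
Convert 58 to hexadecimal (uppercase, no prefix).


58 = 3A hex

3A


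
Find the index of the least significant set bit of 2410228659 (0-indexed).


0b10001111101010010010101110110011. Lowest set bit at position 0

0


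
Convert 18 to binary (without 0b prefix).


18 = 10010 in binary

10010


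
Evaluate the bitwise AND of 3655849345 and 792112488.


0b11011001111001111101010110000001 & 0b101111001101101010110101101000 = 0b1001001001101000010100000000 = 153519360

153519360


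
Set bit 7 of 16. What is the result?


16 | (1 << 7) = 16 | 128 = 144

144


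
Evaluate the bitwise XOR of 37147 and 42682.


0b1001000100011011 ^ 0b1010011010111010 = 0b11011110100001 = 14241

14241


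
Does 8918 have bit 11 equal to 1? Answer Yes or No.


0b10001011010110, bit 11 = 0. No

No


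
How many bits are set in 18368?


0b100011111000000 has 6 set bits

6


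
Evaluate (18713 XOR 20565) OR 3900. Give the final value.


Step 1: 18713 ^ 20565 = 6476
Step 2: 6476 | 3900 = 8060

8060


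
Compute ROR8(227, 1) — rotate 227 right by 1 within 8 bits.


Rotate 0b11100011 right by 1 (8-bit) = 0b11110001 = 241

241


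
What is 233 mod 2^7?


233 & 127 = 105

105


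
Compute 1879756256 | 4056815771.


0b1110000000010101100110111100000 | 0b11110001110011100001100010011011 = 0b11110001110011101101110111111011 = 4056866299

4056866299


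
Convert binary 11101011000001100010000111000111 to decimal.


11101011000001100010000111000111 in decimal = 3943047623

3943047623
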